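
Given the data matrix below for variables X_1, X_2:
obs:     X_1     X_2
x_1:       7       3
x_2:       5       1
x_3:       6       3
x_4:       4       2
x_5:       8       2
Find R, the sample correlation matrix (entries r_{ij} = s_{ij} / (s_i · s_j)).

Step 1 — column means:
  mean(X_1) = (7 + 5 + 6 + 4 + 8) / 5 = 30/5 = 6
  mean(X_2) = (3 + 1 + 3 + 2 + 2) / 5 = 11/5 = 2.2

Step 2 — sample variances and covariances s[i,j] = (1/(n-1)) · Σ_k (x_{k,i} - mean_i) · (x_{k,j} - mean_j), with n-1 = 4:
  s[X_1,X_1] = ((1)·(1) + (-1)·(-1) + (0)·(0) + (-2)·(-2) + (2)·(2)) / 4 = 10/4 = 2.5
  s[X_1,X_2] = ((1)·(0.8) + (-1)·(-1.2) + (0)·(0.8) + (-2)·(-0.2) + (2)·(-0.2)) / 4 = 2/4 = 0.5
  s[X_2,X_2] = ((0.8)·(0.8) + (-1.2)·(-1.2) + (0.8)·(0.8) + (-0.2)·(-0.2) + (-0.2)·(-0.2)) / 4 = 2.8/4 = 0.7
  Sample standard deviations s_i = √(s[i,i]):
  s(X_1) = √(2.5) = 1.5811
  s(X_2) = √(0.7) = 0.8367

Step 3 — r_{ij} = s_{ij} / (s_i · s_j):
  r[X_1,X_1] = 1 (diagonal).
  r[X_1,X_2] = 0.5 / (1.5811 · 0.8367) = 0.5 / 1.3229 = 0.378
  r[X_2,X_2] = 1 (diagonal).

R is symmetric with unit diagonal. Assembling:

R = [[1, 0.378],
 [0.378, 1]]


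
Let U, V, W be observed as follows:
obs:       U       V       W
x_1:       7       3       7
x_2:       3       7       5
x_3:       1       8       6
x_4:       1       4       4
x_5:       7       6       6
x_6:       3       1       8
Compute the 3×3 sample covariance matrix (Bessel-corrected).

Step 1 — column means:
  mean(U) = (7 + 3 + 1 + 1 + 7 + 3) / 6 = 22/6 = 3.6667
  mean(V) = (3 + 7 + 8 + 4 + 6 + 1) / 6 = 29/6 = 4.8333
  mean(W) = (7 + 5 + 6 + 4 + 6 + 8) / 6 = 36/6 = 6

Step 2 — sample covariance S[i,j] = (1/(n-1)) · Σ_k (x_{k,i} - mean_i) · (x_{k,j} - mean_j), with n-1 = 5.
  S[U,U] = ((3.3333)·(3.3333) + (-0.6667)·(-0.6667) + (-2.6667)·(-2.6667) + (-2.6667)·(-2.6667) + (3.3333)·(3.3333) + (-0.6667)·(-0.6667)) / 5 = 37.3333/5 = 7.4667
  S[U,V] = ((3.3333)·(-1.8333) + (-0.6667)·(2.1667) + (-2.6667)·(3.1667) + (-2.6667)·(-0.8333) + (3.3333)·(1.1667) + (-0.6667)·(-3.8333)) / 5 = -7.3333/5 = -1.4667
  S[U,W] = ((3.3333)·(1) + (-0.6667)·(-1) + (-2.6667)·(0) + (-2.6667)·(-2) + (3.3333)·(0) + (-0.6667)·(2)) / 5 = 8/5 = 1.6
  S[V,V] = ((-1.8333)·(-1.8333) + (2.1667)·(2.1667) + (3.1667)·(3.1667) + (-0.8333)·(-0.8333) + (1.1667)·(1.1667) + (-3.8333)·(-3.8333)) / 5 = 34.8333/5 = 6.9667
  S[V,W] = ((-1.8333)·(1) + (2.1667)·(-1) + (3.1667)·(0) + (-0.8333)·(-2) + (1.1667)·(0) + (-3.8333)·(2)) / 5 = -10/5 = -2
  S[W,W] = ((1)·(1) + (-1)·(-1) + (0)·(0) + (-2)·(-2) + (0)·(0) + (2)·(2)) / 5 = 10/5 = 2

S is symmetric (S[j,i] = S[i,j]). Assembling:

S = [[7.4667, -1.4667, 1.6],
 [-1.4667, 6.9667, -2],
 [1.6, -2, 2]]


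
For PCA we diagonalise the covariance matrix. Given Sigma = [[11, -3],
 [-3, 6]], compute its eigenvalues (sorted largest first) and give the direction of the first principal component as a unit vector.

Step 1 — characteristic polynomial of 2×2 Sigma:
  det(Sigma - λI) = λ² - trace · λ + det = 0.
  trace = 11 + 6 = 17, det = 11·6 - (-3)² = 57.
Step 2 — discriminant:
  Δ = trace² - 4·det = 289 - 228 = 61.
Step 3 — eigenvalues:
  λ = (trace ± √Δ)/2 = (17 ± 7.8102)/2,
  λ_1 = 12.4051,  λ_2 = 4.5949.

Step 4 — unit eigenvector for λ_1: solve (Sigma - λ_1 I)v = 0. First row:
  (11 - 12.4051)·v_x + (-3)·v_y = 0, i.e. (-1.4051)·v_x + (-3)·v_y = 0,
  so v ∝ (b, λ_1 - a) = (-3, 1.4051); multiply by -1 so the first entry is positive: u = (3, -1.4051).
  ||u|| = √((3)² + (-1.4051)²) = √(10.9744) ≈ 3.3128,
  v_1 = u/||u|| ≈ (0.9056, -0.4242) (||v_1|| = 1).

λ_1 = 12.4051,  λ_2 = 4.5949;  v_1 ≈ (0.9056, -0.4242)


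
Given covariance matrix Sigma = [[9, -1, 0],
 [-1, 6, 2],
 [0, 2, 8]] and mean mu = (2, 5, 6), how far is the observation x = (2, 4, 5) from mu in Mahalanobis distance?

Step 1 — centre the observation: (x - mu) = (0, -1, -1).

Step 2 — invert Sigma (cofactor / det for 3×3, or solve directly):
  Sigma^{-1} = [[0.1134, 0.0206, -0.0052],
 [0.0206, 0.1856, -0.0464],
 [-0.0052, -0.0464, 0.1366]].

Step 3 — form the quadratic (x - mu)^T · Sigma^{-1} · (x - mu):
  Sigma^{-1} · (x - mu) = (-0.0155, -0.1392, -0.0902).
  (x - mu)^T · [Sigma^{-1} · (x - mu)] = (0)·(-0.0155) + (-1)·(-0.1392) + (-1)·(-0.0902) = 0.2294.

Step 4 — take square root: d = √(0.2294) ≈ 0.4789.

d(x, mu) = √(0.2294) ≈ 0.4789


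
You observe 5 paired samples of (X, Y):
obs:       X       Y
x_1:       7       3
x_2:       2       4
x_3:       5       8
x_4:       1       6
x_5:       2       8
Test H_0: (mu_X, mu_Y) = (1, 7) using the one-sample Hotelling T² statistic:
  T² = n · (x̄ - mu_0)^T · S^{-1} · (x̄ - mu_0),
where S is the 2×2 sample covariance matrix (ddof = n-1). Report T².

Step 1 — sample mean vector:
  mean(X) = (7 + 2 + 5 + 1 + 2) / 5 = 17/5 = 3.4
  mean(Y) = (3 + 4 + 8 + 6 + 8) / 5 = 29/5 = 5.8
  x̄ = (3.4, 5.8),  deviation x̄ - mu_0 = (3.4, 5.8) - (1, 7) = (2.4, -1.2).

Step 2 — sample covariance matrix, S[i,j] = (1/(n-1)) · Σ_k (x_{k,i} - mean_i) · (x_{k,j} - mean_j), divisor n-1 = 4:
  S[X,X] = ((3.6)·(3.6) + (-1.4)·(-1.4) + (1.6)·(1.6) + (-2.4)·(-2.4) + (-1.4)·(-1.4)) / 4 = 25.2/4 = 6.3
  S[X,Y] = ((3.6)·(-2.8) + (-1.4)·(-1.8) + (1.6)·(2.2) + (-2.4)·(0.2) + (-1.4)·(2.2)) / 4 = -7.6/4 = -1.9
  S[Y,Y] = ((-2.8)·(-2.8) + (-1.8)·(-1.8) + (2.2)·(2.2) + (0.2)·(0.2) + (2.2)·(2.2)) / 4 = 20.8/4 = 5.2
  S = [[6.3, -1.9],
 [-1.9, 5.2]].

Step 3 — invert S. det(S) = 6.3·5.2 - (-1.9)² = 29.15.
  S^{-1} = (1/det) · [[d, -b], [-b, a]] = [[0.1784, 0.0652],
 [0.0652, 0.2161]].

Step 4 — quadratic form (x̄ - mu_0)^T · S^{-1} · (x̄ - mu_0):
  S^{-1} · (x̄ - mu_0) = (0.3499, -0.1029),
  (x̄ - mu_0)^T · [...] = (2.4)·(0.3499) + (-1.2)·(-0.1029) = 0.9633.

Step 5 — scale by n: T² = 5 · 0.9633 = 4.8165.

T² ≈ 4.8165


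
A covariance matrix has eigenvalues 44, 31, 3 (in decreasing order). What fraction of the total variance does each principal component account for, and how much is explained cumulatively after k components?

Step 1 — total variance = trace(Sigma) = Σ λ_i = 44 + 31 + 3 = 78.

Step 2 — fraction explained by component i = λ_i / Σ λ:
  PC1: 44/78 = 0.5641
  PC2: 31/78 = 0.3974
  PC3: 3/78 = 0.0385

Step 3 — cumulative fraction after k components = (λ_1 + ... + λ_k) / Σ λ:
  k = 1: 44/78 = 0.5641
  k = 2: (44 + 31)/78 = 75/78 = 0.9615
  k = 3: (44 + 31 + 3)/78 = 78/78 = 1

Summary (fraction, with percent):

explained: PC1 0.5641 (56.41%), PC2 0.3974 (39.74%), PC3 0.0385 (3.85%);  cumulative: 0.5641, 0.9615, 1


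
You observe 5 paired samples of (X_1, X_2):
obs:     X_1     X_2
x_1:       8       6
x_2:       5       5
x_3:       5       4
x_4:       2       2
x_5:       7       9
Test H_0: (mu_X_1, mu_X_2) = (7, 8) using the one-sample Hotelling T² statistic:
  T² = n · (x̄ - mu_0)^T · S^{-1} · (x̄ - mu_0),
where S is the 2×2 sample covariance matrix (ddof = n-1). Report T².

Step 1 — sample mean vector:
  mean(X_1) = (8 + 5 + 5 + 2 + 7) / 5 = 27/5 = 5.4
  mean(X_2) = (6 + 5 + 4 + 2 + 9) / 5 = 26/5 = 5.2
  x̄ = (5.4, 5.2),  deviation x̄ - mu_0 = (5.4, 5.2) - (7, 8) = (-1.6, -2.8).

Step 2 — sample covariance matrix, S[i,j] = (1/(n-1)) · Σ_k (x_{k,i} - mean_i) · (x_{k,j} - mean_j), divisor n-1 = 4:
  S[X_1,X_1] = ((2.6)·(2.6) + (-0.4)·(-0.4) + (-0.4)·(-0.4) + (-3.4)·(-3.4) + (1.6)·(1.6)) / 4 = 21.2/4 = 5.3
  S[X_1,X_2] = ((2.6)·(0.8) + (-0.4)·(-0.2) + (-0.4)·(-1.2) + (-3.4)·(-3.2) + (1.6)·(3.8)) / 4 = 19.6/4 = 4.9
  S[X_2,X_2] = ((0.8)·(0.8) + (-0.2)·(-0.2) + (-1.2)·(-1.2) + (-3.2)·(-3.2) + (3.8)·(3.8)) / 4 = 26.8/4 = 6.7
  S = [[5.3, 4.9],
 [4.9, 6.7]].

Step 3 — invert S. det(S) = 5.3·6.7 - (4.9)² = 11.5.
  S^{-1} = (1/det) · [[d, -b], [-b, a]] = [[0.5826, -0.4261],
 [-0.4261, 0.4609]].

Step 4 — quadratic form (x̄ - mu_0)^T · S^{-1} · (x̄ - mu_0):
  S^{-1} · (x̄ - mu_0) = (0.2609, -0.6087),
  (x̄ - mu_0)^T · [...] = (-1.6)·(0.2609) + (-2.8)·(-0.6087) = 1.287.

Step 5 — scale by n: T² = 5 · 1.287 = 6.4348.

T² ≈ 6.4348


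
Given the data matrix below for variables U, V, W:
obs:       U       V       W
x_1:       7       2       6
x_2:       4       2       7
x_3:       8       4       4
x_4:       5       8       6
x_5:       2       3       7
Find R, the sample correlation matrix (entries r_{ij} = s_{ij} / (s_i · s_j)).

Step 1 — column means:
  mean(U) = (7 + 4 + 8 + 5 + 2) / 5 = 26/5 = 5.2
  mean(V) = (2 + 2 + 4 + 8 + 3) / 5 = 19/5 = 3.8
  mean(W) = (6 + 7 + 4 + 6 + 7) / 5 = 30/5 = 6

Step 2 — sample variances and covariances s[i,j] = (1/(n-1)) · Σ_k (x_{k,i} - mean_i) · (x_{k,j} - mean_j), with n-1 = 4:
  s[U,U] = ((1.8)·(1.8) + (-1.2)·(-1.2) + (2.8)·(2.8) + (-0.2)·(-0.2) + (-3.2)·(-3.2)) / 4 = 22.8/4 = 5.7
  s[U,V] = ((1.8)·(-1.8) + (-1.2)·(-1.8) + (2.8)·(0.2) + (-0.2)·(4.2) + (-3.2)·(-0.8)) / 4 = 1.2/4 = 0.3
  s[U,W] = ((1.8)·(0) + (-1.2)·(1) + (2.8)·(-2) + (-0.2)·(0) + (-3.2)·(1)) / 4 = -10/4 = -2.5
  s[V,V] = ((-1.8)·(-1.8) + (-1.8)·(-1.8) + (0.2)·(0.2) + (4.2)·(4.2) + (-0.8)·(-0.8)) / 4 = 24.8/4 = 6.2
  s[V,W] = ((-1.8)·(0) + (-1.8)·(1) + (0.2)·(-2) + (4.2)·(0) + (-0.8)·(1)) / 4 = -3/4 = -0.75
  s[W,W] = ((0)·(0) + (1)·(1) + (-2)·(-2) + (0)·(0) + (1)·(1)) / 4 = 6/4 = 1.5
  Sample standard deviations s_i = √(s[i,i]):
  s(U) = √(5.7) = 2.3875
  s(V) = √(6.2) = 2.49
  s(W) = √(1.5) = 1.2247

Step 3 — r_{ij} = s_{ij} / (s_i · s_j):
  r[U,U] = 1 (diagonal).
  r[U,V] = 0.3 / (2.3875 · 2.49) = 0.3 / 5.9447 = 0.0505
  r[U,W] = -2.5 / (2.3875 · 1.2247) = -2.5 / 2.924 = -0.855
  r[V,V] = 1 (diagonal).
  r[V,W] = -0.75 / (2.49 · 1.2247) = -0.75 / 3.0496 = -0.2459
  r[W,W] = 1 (diagonal).

R is symmetric with unit diagonal. Assembling:

R = [[1, 0.0505, -0.855],
 [0.0505, 1, -0.2459],
 [-0.855, -0.2459, 1]]


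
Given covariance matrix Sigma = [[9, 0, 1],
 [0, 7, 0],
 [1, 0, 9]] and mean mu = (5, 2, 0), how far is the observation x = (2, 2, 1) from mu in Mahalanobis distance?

Step 1 — centre the observation: (x - mu) = (-3, 0, 1).

Step 2 — invert Sigma (cofactor / det for 3×3, or solve directly):
  Sigma^{-1} = [[0.1125, 0, -0.0125],
 [0, 0.1429, 0],
 [-0.0125, 0, 0.1125]].

Step 3 — form the quadratic (x - mu)^T · Sigma^{-1} · (x - mu):
  Sigma^{-1} · (x - mu) = (-0.35, 0, 0.15).
  (x - mu)^T · [Sigma^{-1} · (x - mu)] = (-3)·(-0.35) + (0)·(0) + (1)·(0.15) = 1.2.

Step 4 — take square root: d = √(1.2) ≈ 1.0954.

d(x, mu) = √(1.2) ≈ 1.0954


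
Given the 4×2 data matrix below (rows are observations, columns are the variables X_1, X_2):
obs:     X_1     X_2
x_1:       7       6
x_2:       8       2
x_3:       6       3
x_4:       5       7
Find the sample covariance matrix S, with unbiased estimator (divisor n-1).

Step 1 — column means:
  mean(X_1) = (7 + 8 + 6 + 5) / 4 = 26/4 = 6.5
  mean(X_2) = (6 + 2 + 3 + 7) / 4 = 18/4 = 4.5

Step 2 — sample covariance S[i,j] = (1/(n-1)) · Σ_k (x_{k,i} - mean_i) · (x_{k,j} - mean_j), with n-1 = 3.
  S[X_1,X_1] = ((0.5)·(0.5) + (1.5)·(1.5) + (-0.5)·(-0.5) + (-1.5)·(-1.5)) / 3 = 5/3 = 1.6667
  S[X_1,X_2] = ((0.5)·(1.5) + (1.5)·(-2.5) + (-0.5)·(-1.5) + (-1.5)·(2.5)) / 3 = -6/3 = -2
  S[X_2,X_2] = ((1.5)·(1.5) + (-2.5)·(-2.5) + (-1.5)·(-1.5) + (2.5)·(2.5)) / 3 = 17/3 = 5.6667

S is symmetric (S[j,i] = S[i,j]). Assembling:

S = [[1.6667, -2],
 [-2, 5.6667]]


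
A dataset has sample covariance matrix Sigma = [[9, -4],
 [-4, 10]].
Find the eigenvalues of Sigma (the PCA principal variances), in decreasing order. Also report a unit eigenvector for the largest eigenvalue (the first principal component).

Step 1 — characteristic polynomial of 2×2 Sigma:
  det(Sigma - λI) = λ² - trace · λ + det = 0.
  trace = 9 + 10 = 19, det = 9·10 - (-4)² = 74.
Step 2 — discriminant:
  Δ = trace² - 4·det = 361 - 296 = 65.
Step 3 — eigenvalues:
  λ = (trace ± √Δ)/2 = (19 ± 8.0623)/2,
  λ_1 = 13.5311,  λ_2 = 5.4689.

Step 4 — unit eigenvector for λ_1: solve (Sigma - λ_1 I)v = 0. First row:
  (9 - 13.5311)·v_x + (-4)·v_y = 0, i.e. (-4.5311)·v_x + (-4)·v_y = 0,
  so v ∝ (b, λ_1 - a) = (-4, 4.5311); multiply by -1 so the first entry is positive: u = (4, -4.5311).
  ||u|| = √((4)² + (-4.5311)²) = √(36.5311) ≈ 6.0441,
  v_1 = u/||u|| ≈ (0.6618, -0.7497) (||v_1|| = 1).

λ_1 = 13.5311,  λ_2 = 5.4689;  v_1 ≈ (0.6618, -0.7497)


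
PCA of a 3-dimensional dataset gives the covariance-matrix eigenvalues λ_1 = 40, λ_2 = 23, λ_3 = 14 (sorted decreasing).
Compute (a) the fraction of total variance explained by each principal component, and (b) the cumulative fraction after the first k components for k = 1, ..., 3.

Step 1 — total variance = trace(Sigma) = Σ λ_i = 40 + 23 + 14 = 77.

Step 2 — fraction explained by component i = λ_i / Σ λ:
  PC1: 40/77 = 0.5195
  PC2: 23/77 = 0.2987
  PC3: 14/77 = 0.1818

Step 3 — cumulative fraction after k components = (λ_1 + ... + λ_k) / Σ λ:
  k = 1: 40/77 = 0.5195
  k = 2: (40 + 23)/77 = 63/77 = 0.8182
  k = 3: (40 + 23 + 14)/77 = 77/77 = 1

Summary (fraction, with percent):

explained: PC1 0.5195 (51.95%), PC2 0.2987 (29.87%), PC3 0.1818 (18.18%);  cumulative: 0.5195, 0.8182, 1


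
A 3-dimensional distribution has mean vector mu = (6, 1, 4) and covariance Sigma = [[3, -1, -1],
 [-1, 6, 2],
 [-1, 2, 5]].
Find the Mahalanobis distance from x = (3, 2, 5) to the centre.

Step 1 — centre the observation: (x - mu) = (-3, 1, 1).

Step 2 — invert Sigma (cofactor / det for 3×3, or solve directly):
  Sigma^{-1} = [[0.3662, 0.0423, 0.0563],
 [0.0423, 0.1972, -0.0704],
 [0.0563, -0.0704, 0.2394]].

Step 3 — form the quadratic (x - mu)^T · Sigma^{-1} · (x - mu):
  Sigma^{-1} · (x - mu) = (-1, 0, 0).
  (x - mu)^T · [Sigma^{-1} · (x - mu)] = (-3)·(-1) + (1)·(0) + (1)·(0) = 3.

Step 4 — take square root: d = √(3) ≈ 1.7321.

d(x, mu) = √(3) ≈ 1.7321


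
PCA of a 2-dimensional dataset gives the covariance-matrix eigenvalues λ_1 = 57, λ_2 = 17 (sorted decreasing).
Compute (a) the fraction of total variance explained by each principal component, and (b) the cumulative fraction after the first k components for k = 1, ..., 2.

Step 1 — total variance = trace(Sigma) = Σ λ_i = 57 + 17 = 74.

Step 2 — fraction explained by component i = λ_i / Σ λ:
  PC1: 57/74 = 0.7703
  PC2: 17/74 = 0.2297

Step 3 — cumulative fraction after k components = (λ_1 + ... + λ_k) / Σ λ:
  k = 1: 57/74 = 0.7703
  k = 2: (57 + 17)/74 = 74/74 = 1

Summary (fraction, with percent):

explained: PC1 0.7703 (77.03%), PC2 0.2297 (22.97%);  cumulative: 0.7703, 1


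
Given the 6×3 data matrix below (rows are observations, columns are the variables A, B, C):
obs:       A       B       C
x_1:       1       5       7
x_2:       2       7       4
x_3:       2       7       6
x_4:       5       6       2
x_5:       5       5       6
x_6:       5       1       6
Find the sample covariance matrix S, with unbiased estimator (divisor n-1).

Step 1 — column means:
  mean(A) = (1 + 2 + 2 + 5 + 5 + 5) / 6 = 20/6 = 3.3333
  mean(B) = (5 + 7 + 7 + 6 + 5 + 1) / 6 = 31/6 = 5.1667
  mean(C) = (7 + 4 + 6 + 2 + 6 + 6) / 6 = 31/6 = 5.1667

Step 2 — sample covariance S[i,j] = (1/(n-1)) · Σ_k (x_{k,i} - mean_i) · (x_{k,j} - mean_j), with n-1 = 5.
  S[A,A] = ((-2.3333)·(-2.3333) + (-1.3333)·(-1.3333) + (-1.3333)·(-1.3333) + (1.6667)·(1.6667) + (1.6667)·(1.6667) + (1.6667)·(1.6667)) / 5 = 17.3333/5 = 3.4667
  S[A,B] = ((-2.3333)·(-0.1667) + (-1.3333)·(1.8333) + (-1.3333)·(1.8333) + (1.6667)·(0.8333) + (1.6667)·(-0.1667) + (1.6667)·(-4.1667)) / 5 = -10.3333/5 = -2.0667
  S[A,C] = ((-2.3333)·(1.8333) + (-1.3333)·(-1.1667) + (-1.3333)·(0.8333) + (1.6667)·(-3.1667) + (1.6667)·(0.8333) + (1.6667)·(0.8333)) / 5 = -6.3333/5 = -1.2667
  S[B,B] = ((-0.1667)·(-0.1667) + (1.8333)·(1.8333) + (1.8333)·(1.8333) + (0.8333)·(0.8333) + (-0.1667)·(-0.1667) + (-4.1667)·(-4.1667)) / 5 = 24.8333/5 = 4.9667
  S[B,C] = ((-0.1667)·(1.8333) + (1.8333)·(-1.1667) + (1.8333)·(0.8333) + (0.8333)·(-3.1667) + (-0.1667)·(0.8333) + (-4.1667)·(0.8333)) / 5 = -7.1667/5 = -1.4333
  S[C,C] = ((1.8333)·(1.8333) + (-1.1667)·(-1.1667) + (0.8333)·(0.8333) + (-3.1667)·(-3.1667) + (0.8333)·(0.8333) + (0.8333)·(0.8333)) / 5 = 16.8333/5 = 3.3667

S is symmetric (S[j,i] = S[i,j]). Assembling:

S = [[3.4667, -2.0667, -1.2667],
 [-2.0667, 4.9667, -1.4333],
 [-1.2667, -1.4333, 3.3667]]


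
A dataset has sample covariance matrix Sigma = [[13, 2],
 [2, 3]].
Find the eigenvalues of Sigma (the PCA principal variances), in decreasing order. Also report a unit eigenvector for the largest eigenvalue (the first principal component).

Step 1 — characteristic polynomial of 2×2 Sigma:
  det(Sigma - λI) = λ² - trace · λ + det = 0.
  trace = 13 + 3 = 16, det = 13·3 - (2)² = 35.
Step 2 — discriminant:
  Δ = trace² - 4·det = 256 - 140 = 116.
Step 3 — eigenvalues:
  λ = (trace ± √Δ)/2 = (16 ± 10.7703)/2,
  λ_1 = 13.3852,  λ_2 = 2.6148.

Step 4 — unit eigenvector for λ_1: solve (Sigma - λ_1 I)v = 0. First row:
  (13 - 13.3852)·v_x + (2)·v_y = 0, i.e. (-0.3852)·v_x + (2)·v_y = 0,
  so v ∝ (b, λ_1 - a) = (2, 0.3852) = u.
  ||u|| = √((2)² + (0.3852)²) = √(4.1484) ≈ 2.0368,
  v_1 = u/||u|| ≈ (0.982, 0.1891) (||v_1|| = 1).

λ_1 = 13.3852,  λ_2 = 2.6148;  v_1 ≈ (0.982, 0.1891)


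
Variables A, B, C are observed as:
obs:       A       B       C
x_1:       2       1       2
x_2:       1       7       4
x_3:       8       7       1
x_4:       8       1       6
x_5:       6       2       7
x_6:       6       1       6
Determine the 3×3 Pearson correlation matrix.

Step 1 — column means:
  mean(A) = (2 + 1 + 8 + 8 + 6 + 6) / 6 = 31/6 = 5.1667
  mean(B) = (1 + 7 + 7 + 1 + 2 + 1) / 6 = 19/6 = 3.1667
  mean(C) = (2 + 4 + 1 + 6 + 7 + 6) / 6 = 26/6 = 4.3333

Step 2 — sample variances and covariances s[i,j] = (1/(n-1)) · Σ_k (x_{k,i} - mean_i) · (x_{k,j} - mean_j), with n-1 = 5:
  s[A,A] = ((-3.1667)·(-3.1667) + (-4.1667)·(-4.1667) + (2.8333)·(2.8333) + (2.8333)·(2.8333) + (0.8333)·(0.8333) + (0.8333)·(0.8333)) / 5 = 44.8333/5 = 8.9667
  s[A,B] = ((-3.1667)·(-2.1667) + (-4.1667)·(3.8333) + (2.8333)·(3.8333) + (2.8333)·(-2.1667) + (0.8333)·(-1.1667) + (0.8333)·(-2.1667)) / 5 = -7.1667/5 = -1.4333
  s[A,C] = ((-3.1667)·(-2.3333) + (-4.1667)·(-0.3333) + (2.8333)·(-3.3333) + (2.8333)·(1.6667) + (0.8333)·(2.6667) + (0.8333)·(1.6667)) / 5 = 7.6667/5 = 1.5333
  s[B,B] = ((-2.1667)·(-2.1667) + (3.8333)·(3.8333) + (3.8333)·(3.8333) + (-2.1667)·(-2.1667) + (-1.1667)·(-1.1667) + (-2.1667)·(-2.1667)) / 5 = 44.8333/5 = 8.9667
  s[B,C] = ((-2.1667)·(-2.3333) + (3.8333)·(-0.3333) + (3.8333)·(-3.3333) + (-2.1667)·(1.6667) + (-1.1667)·(2.6667) + (-2.1667)·(1.6667)) / 5 = -19.3333/5 = -3.8667
  s[C,C] = ((-2.3333)·(-2.3333) + (-0.3333)·(-0.3333) + (-3.3333)·(-3.3333) + (1.6667)·(1.6667) + (2.6667)·(2.6667) + (1.6667)·(1.6667)) / 5 = 29.3333/5 = 5.8667
  Sample standard deviations s_i = √(s[i,i]):
  s(A) = √(8.9667) = 2.9944
  s(B) = √(8.9667) = 2.9944
  s(C) = √(5.8667) = 2.4221

Step 3 — r_{ij} = s_{ij} / (s_i · s_j):
  r[A,A] = 1 (diagonal).
  r[A,B] = -1.4333 / (2.9944 · 2.9944) = -1.4333 / 8.9667 = -0.1599
  r[A,C] = 1.5333 / (2.9944 · 2.4221) = 1.5333 / 7.2529 = 0.2114
  r[B,B] = 1 (diagonal).
  r[B,C] = -3.8667 / (2.9944 · 2.4221) = -3.8667 / 7.2529 = -0.5331
  r[C,C] = 1 (diagonal).

R is symmetric with unit diagonal. Assembling:

R = [[1, -0.1599, 0.2114],
 [-0.1599, 1, -0.5331],
 [0.2114, -0.5331, 1]]


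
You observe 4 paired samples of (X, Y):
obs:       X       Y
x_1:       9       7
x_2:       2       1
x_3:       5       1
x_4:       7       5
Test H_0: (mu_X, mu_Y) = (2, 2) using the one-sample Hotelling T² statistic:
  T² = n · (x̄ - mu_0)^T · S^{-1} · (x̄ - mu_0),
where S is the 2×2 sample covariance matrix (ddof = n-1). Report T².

Step 1 — sample mean vector:
  mean(X) = (9 + 2 + 5 + 7) / 4 = 23/4 = 5.75
  mean(Y) = (7 + 1 + 1 + 5) / 4 = 14/4 = 3.5
  x̄ = (5.75, 3.5),  deviation x̄ - mu_0 = (5.75, 3.5) - (2, 2) = (3.75, 1.5).

Step 2 — sample covariance matrix, S[i,j] = (1/(n-1)) · Σ_k (x_{k,i} - mean_i) · (x_{k,j} - mean_j), divisor n-1 = 3:
  S[X,X] = ((3.25)·(3.25) + (-3.75)·(-3.75) + (-0.75)·(-0.75) + (1.25)·(1.25)) / 3 = 26.75/3 = 8.9167
  S[X,Y] = ((3.25)·(3.5) + (-3.75)·(-2.5) + (-0.75)·(-2.5) + (1.25)·(1.5)) / 3 = 24.5/3 = 8.1667
  S[Y,Y] = ((3.5)·(3.5) + (-2.5)·(-2.5) + (-2.5)·(-2.5) + (1.5)·(1.5)) / 3 = 27/3 = 9
  S = [[8.9167, 8.1667],
 [8.1667, 9]].

Step 3 — invert S. det(S) = 8.9167·9 - (8.1667)² = 13.5556.
  S^{-1} = (1/det) · [[d, -b], [-b, a]] = [[0.6639, -0.6025],
 [-0.6025, 0.6578]].

Step 4 — quadratic form (x̄ - mu_0)^T · S^{-1} · (x̄ - mu_0):
  S^{-1} · (x̄ - mu_0) = (1.5861, -1.2725),
  (x̄ - mu_0)^T · [...] = (3.75)·(1.5861) + (1.5)·(-1.2725) = 4.0389.

Step 5 — scale by n: T² = 4 · 4.0389 = 16.1557.

T² ≈ 16.1557


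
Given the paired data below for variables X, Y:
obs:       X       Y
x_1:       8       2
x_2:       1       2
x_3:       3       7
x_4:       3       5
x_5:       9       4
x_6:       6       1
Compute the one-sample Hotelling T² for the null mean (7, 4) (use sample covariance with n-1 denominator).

Step 1 — sample mean vector:
  mean(X) = (8 + 1 + 3 + 3 + 9 + 6) / 6 = 30/6 = 5
  mean(Y) = (2 + 2 + 7 + 5 + 4 + 1) / 6 = 21/6 = 3.5
  x̄ = (5, 3.5),  deviation x̄ - mu_0 = (5, 3.5) - (7, 4) = (-2, -0.5).

Step 2 — sample covariance matrix, S[i,j] = (1/(n-1)) · Σ_k (x_{k,i} - mean_i) · (x_{k,j} - mean_j), divisor n-1 = 5:
  S[X,X] = ((3)·(3) + (-4)·(-4) + (-2)·(-2) + (-2)·(-2) + (4)·(4) + (1)·(1)) / 5 = 50/5 = 10
  S[X,Y] = ((3)·(-1.5) + (-4)·(-1.5) + (-2)·(3.5) + (-2)·(1.5) + (4)·(0.5) + (1)·(-2.5)) / 5 = -9/5 = -1.8
  S[Y,Y] = ((-1.5)·(-1.5) + (-1.5)·(-1.5) + (3.5)·(3.5) + (1.5)·(1.5) + (0.5)·(0.5) + (-2.5)·(-2.5)) / 5 = 25.5/5 = 5.1
  S = [[10, -1.8],
 [-1.8, 5.1]].

Step 3 — invert S. det(S) = 10·5.1 - (-1.8)² = 47.76.
  S^{-1} = (1/det) · [[d, -b], [-b, a]] = [[0.1068, 0.0377],
 [0.0377, 0.2094]].

Step 4 — quadratic form (x̄ - mu_0)^T · S^{-1} · (x̄ - mu_0):
  S^{-1} · (x̄ - mu_0) = (-0.2324, -0.1801),
  (x̄ - mu_0)^T · [...] = (-2)·(-0.2324) + (-0.5)·(-0.1801) = 0.5549.

Step 5 — scale by n: T² = 6 · 0.5549 = 3.3291.

T² ≈ 3.3291


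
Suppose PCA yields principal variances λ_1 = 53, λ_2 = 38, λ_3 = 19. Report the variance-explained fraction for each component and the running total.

Step 1 — total variance = trace(Sigma) = Σ λ_i = 53 + 38 + 19 = 110.

Step 2 — fraction explained by component i = λ_i / Σ λ:
  PC1: 53/110 = 0.4818
  PC2: 38/110 = 0.3455
  PC3: 19/110 = 0.1727

Step 3 — cumulative fraction after k components = (λ_1 + ... + λ_k) / Σ λ:
  k = 1: 53/110 = 0.4818
  k = 2: (53 + 38)/110 = 91/110 = 0.8273
  k = 3: (53 + 38 + 19)/110 = 110/110 = 1

Summary (fraction, with percent):

explained: PC1 0.4818 (48.18%), PC2 0.3455 (34.55%), PC3 0.1727 (17.27%);  cumulative: 0.4818, 0.8273, 1


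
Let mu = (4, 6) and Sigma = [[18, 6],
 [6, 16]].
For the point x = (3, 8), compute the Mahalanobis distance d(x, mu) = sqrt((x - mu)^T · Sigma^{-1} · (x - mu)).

Step 1 — centre the observation: (x - mu) = (-1, 2).

Step 2 — invert Sigma. det(Sigma) = 18·16 - (6)² = 252.
  Sigma^{-1} = (1/det) · [[d, -b], [-b, a]] = [[0.0635, -0.0238],
 [-0.0238, 0.0714]].

Step 3 — form the quadratic (x - mu)^T · Sigma^{-1} · (x - mu):
  Sigma^{-1} · (x - mu) = (-0.1111, 0.1667).
  (x - mu)^T · [Sigma^{-1} · (x - mu)] = (-1)·(-0.1111) + (2)·(0.1667) = 0.4444.

Step 4 — take square root: d = √(0.4444) ≈ 0.6667.

d(x, mu) = √(0.4444) ≈ 0.6667


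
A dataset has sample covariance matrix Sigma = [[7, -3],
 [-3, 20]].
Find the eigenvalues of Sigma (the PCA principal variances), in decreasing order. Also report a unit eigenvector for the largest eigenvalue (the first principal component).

Step 1 — characteristic polynomial of 2×2 Sigma:
  det(Sigma - λI) = λ² - trace · λ + det = 0.
  trace = 7 + 20 = 27, det = 7·20 - (-3)² = 131.
Step 2 — discriminant:
  Δ = trace² - 4·det = 729 - 524 = 205.
Step 3 — eigenvalues:
  λ = (trace ± √Δ)/2 = (27 ± 14.3178)/2,
  λ_1 = 20.6589,  λ_2 = 6.3411.

Step 4 — unit eigenvector for λ_1: solve (Sigma - λ_1 I)v = 0. First row:
  (7 - 20.6589)·v_x + (-3)·v_y = 0, i.e. (-13.6589)·v_x + (-3)·v_y = 0,
  so v ∝ (b, λ_1 - a) = (-3, 13.6589); multiply by -1 so the first entry is positive: u = (3, -13.6589).
  ||u|| = √((3)² + (-13.6589)²) = √(195.5658) ≈ 13.9845,
  v_1 = u/||u|| ≈ (0.2145, -0.9767) (||v_1|| = 1).

λ_1 = 20.6589,  λ_2 = 6.3411;  v_1 ≈ (0.2145, -0.9767)


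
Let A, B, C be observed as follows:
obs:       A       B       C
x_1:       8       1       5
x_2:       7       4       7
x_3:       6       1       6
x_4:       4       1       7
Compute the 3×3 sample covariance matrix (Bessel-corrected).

Step 1 — column means:
  mean(A) = (8 + 7 + 6 + 4) / 4 = 25/4 = 6.25
  mean(B) = (1 + 4 + 1 + 1) / 4 = 7/4 = 1.75
  mean(C) = (5 + 7 + 6 + 7) / 4 = 25/4 = 6.25

Step 2 — sample covariance S[i,j] = (1/(n-1)) · Σ_k (x_{k,i} - mean_i) · (x_{k,j} - mean_j), with n-1 = 3.
  S[A,A] = ((1.75)·(1.75) + (0.75)·(0.75) + (-0.25)·(-0.25) + (-2.25)·(-2.25)) / 3 = 8.75/3 = 2.9167
  S[A,B] = ((1.75)·(-0.75) + (0.75)·(2.25) + (-0.25)·(-0.75) + (-2.25)·(-0.75)) / 3 = 2.25/3 = 0.75
  S[A,C] = ((1.75)·(-1.25) + (0.75)·(0.75) + (-0.25)·(-0.25) + (-2.25)·(0.75)) / 3 = -3.25/3 = -1.0833
  S[B,B] = ((-0.75)·(-0.75) + (2.25)·(2.25) + (-0.75)·(-0.75) + (-0.75)·(-0.75)) / 3 = 6.75/3 = 2.25
  S[B,C] = ((-0.75)·(-1.25) + (2.25)·(0.75) + (-0.75)·(-0.25) + (-0.75)·(0.75)) / 3 = 2.25/3 = 0.75
  S[C,C] = ((-1.25)·(-1.25) + (0.75)·(0.75) + (-0.25)·(-0.25) + (0.75)·(0.75)) / 3 = 2.75/3 = 0.9167

S is symmetric (S[j,i] = S[i,j]). Assembling:

S = [[2.9167, 0.75, -1.0833],
 [0.75, 2.25, 0.75],
 [-1.0833, 0.75, 0.9167]]


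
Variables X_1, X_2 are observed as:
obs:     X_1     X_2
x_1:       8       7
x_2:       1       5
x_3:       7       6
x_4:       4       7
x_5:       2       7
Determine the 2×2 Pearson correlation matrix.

Step 1 — column means:
  mean(X_1) = (8 + 1 + 7 + 4 + 2) / 5 = 22/5 = 4.4
  mean(X_2) = (7 + 5 + 6 + 7 + 7) / 5 = 32/5 = 6.4

Step 2 — sample variances and covariances s[i,j] = (1/(n-1)) · Σ_k (x_{k,i} - mean_i) · (x_{k,j} - mean_j), with n-1 = 4:
  s[X_1,X_1] = ((3.6)·(3.6) + (-3.4)·(-3.4) + (2.6)·(2.6) + (-0.4)·(-0.4) + (-2.4)·(-2.4)) / 4 = 37.2/4 = 9.3
  s[X_1,X_2] = ((3.6)·(0.6) + (-3.4)·(-1.4) + (2.6)·(-0.4) + (-0.4)·(0.6) + (-2.4)·(0.6)) / 4 = 4.2/4 = 1.05
  s[X_2,X_2] = ((0.6)·(0.6) + (-1.4)·(-1.4) + (-0.4)·(-0.4) + (0.6)·(0.6) + (0.6)·(0.6)) / 4 = 3.2/4 = 0.8
  Sample standard deviations s_i = √(s[i,i]):
  s(X_1) = √(9.3) = 3.0496
  s(X_2) = √(0.8) = 0.8944

Step 3 — r_{ij} = s_{ij} / (s_i · s_j):
  r[X_1,X_1] = 1 (diagonal).
  r[X_1,X_2] = 1.05 / (3.0496 · 0.8944) = 1.05 / 2.7276 = 0.3849
  r[X_2,X_2] = 1 (diagonal).

R is symmetric with unit diagonal. Assembling:

R = [[1, 0.3849],
 [0.3849, 1]]


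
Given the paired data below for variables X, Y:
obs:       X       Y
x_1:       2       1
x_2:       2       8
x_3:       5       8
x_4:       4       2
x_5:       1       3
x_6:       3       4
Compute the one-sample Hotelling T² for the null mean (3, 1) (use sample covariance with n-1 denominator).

Step 1 — sample mean vector:
  mean(X) = (2 + 2 + 5 + 4 + 1 + 3) / 6 = 17/6 = 2.8333
  mean(Y) = (1 + 8 + 8 + 2 + 3 + 4) / 6 = 26/6 = 4.3333
  x̄ = (2.8333, 4.3333),  deviation x̄ - mu_0 = (2.8333, 4.3333) - (3, 1) = (-0.1667, 3.3333).

Step 2 — sample covariance matrix, S[i,j] = (1/(n-1)) · Σ_k (x_{k,i} - mean_i) · (x_{k,j} - mean_j), divisor n-1 = 5:
  S[X,X] = ((-0.8333)·(-0.8333) + (-0.8333)·(-0.8333) + (2.1667)·(2.1667) + (1.1667)·(1.1667) + (-1.8333)·(-1.8333) + (0.1667)·(0.1667)) / 5 = 10.8333/5 = 2.1667
  S[X,Y] = ((-0.8333)·(-3.3333) + (-0.8333)·(3.6667) + (2.1667)·(3.6667) + (1.1667)·(-2.3333) + (-1.8333)·(-1.3333) + (0.1667)·(-0.3333)) / 5 = 7.3333/5 = 1.4667
  S[Y,Y] = ((-3.3333)·(-3.3333) + (3.6667)·(3.6667) + (3.6667)·(3.6667) + (-2.3333)·(-2.3333) + (-1.3333)·(-1.3333) + (-0.3333)·(-0.3333)) / 5 = 45.3333/5 = 9.0667
  S = [[2.1667, 1.4667],
 [1.4667, 9.0667]].

Step 3 — invert S. det(S) = 2.1667·9.0667 - (1.4667)² = 17.4933.
  S^{-1} = (1/det) · [[d, -b], [-b, a]] = [[0.5183, -0.0838],
 [-0.0838, 0.1239]].

Step 4 — quadratic form (x̄ - mu_0)^T · S^{-1} · (x̄ - mu_0):
  S^{-1} · (x̄ - mu_0) = (-0.3659, 0.4268),
  (x̄ - mu_0)^T · [...] = (-0.1667)·(-0.3659) + (3.3333)·(0.4268) = 1.4837.

Step 5 — scale by n: T² = 6 · 1.4837 = 8.9024.

T² ≈ 8.9024


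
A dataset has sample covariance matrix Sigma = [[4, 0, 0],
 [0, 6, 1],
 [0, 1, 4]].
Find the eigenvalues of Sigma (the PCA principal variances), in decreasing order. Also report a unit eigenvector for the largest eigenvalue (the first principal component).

Step 1 — characteristic polynomial p(λ) = det(λI - Sigma) = λ³ - tr·λ² + c_1·λ - det, where tr = trace, c_1 = sum of the principal 2×2 minors, det = det(Sigma):
  tr = 4 + 6 + 4 = 14,
  c_1 = (4·6 - (0)²) + (4·4 - (0)²) + (6·4 - (1)²) = 24 + 16 + 23 = 63,
  det = 4·(6·4 - (1)²) - (0)·((0)·4 - (1)·(0)) + (0)·((0)·(1) - 6·(0)) = 4·(23) - (0)·(0) + (0)·(0) = 92.
  So p(λ) = λ³ - 14λ² + 63λ - 92.
Step 2 — look for an integer root (rational root theorem: any rational root is an integer divisor of 92). Testing λ = 4:
  p(4) = 64 - 224 + 252 - 92 = 0  ✓
  Dividing out (λ - 4): p(λ) = (λ - 4)(λ² - 10λ + 23).
Step 3 — remaining eigenvalues from the quadratic λ² - 10λ + 23 = 0:
  Δ = 10² - 4·23 = 100 - 92 = 8,  λ = (10 ± √8)/2 = (10 ± 2.8284)/2 ≈ 6.4142 or 3.5858.
  Sorted: λ_1 = 6.4142,  λ_2 = 4,  λ_3 = 3.5858  (check: sum = 14 = tr ✓).

Step 4 — unit eigenvector for λ_1 ≈ 6.4142: v spans the null space of (Sigma - λ_1 I), whose rows are
  r_1 = (-2.4142, 0, 0),  r_2 = (0, -0.4142, 1),  r_3 = (0, 1, -2.4142).
  v is orthogonal to every row, so take v ∝ r_1 × r_2 = ((0)·(1) - (0)·(-0.4142), (0)·(0) - (-2.4142)·(1), (-2.4142)·(-0.4142) - (0)·(0)) ≈ (0, 2.4142, 1).
  Let u = (0, 2.4142, 1).
  ||u|| = √((0)² + (2.4142)² + (1)²) = √(6.8284) ≈ 2.6131,  v_1 = u/||u|| ≈ (0, 0.9239, 0.3827) (||v_1|| = 1).

λ_1 = 6.4142,  λ_2 = 4,  λ_3 = 3.5858;  v_1 ≈ (0, 0.9239, 0.3827)


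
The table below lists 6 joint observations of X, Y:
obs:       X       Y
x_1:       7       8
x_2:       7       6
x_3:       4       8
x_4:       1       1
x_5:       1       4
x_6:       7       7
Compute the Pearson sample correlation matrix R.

Step 1 — column means:
  mean(X) = (7 + 7 + 4 + 1 + 1 + 7) / 6 = 27/6 = 4.5
  mean(Y) = (8 + 6 + 8 + 1 + 4 + 7) / 6 = 34/6 = 5.6667

Step 2 — sample variances and covariances s[i,j] = (1/(n-1)) · Σ_k (x_{k,i} - mean_i) · (x_{k,j} - mean_j), with n-1 = 5:
  s[X,X] = ((2.5)·(2.5) + (2.5)·(2.5) + (-0.5)·(-0.5) + (-3.5)·(-3.5) + (-3.5)·(-3.5) + (2.5)·(2.5)) / 5 = 43.5/5 = 8.7
  s[X,Y] = ((2.5)·(2.3333) + (2.5)·(0.3333) + (-0.5)·(2.3333) + (-3.5)·(-4.6667) + (-3.5)·(-1.6667) + (2.5)·(1.3333)) / 5 = 31/5 = 6.2
  s[Y,Y] = ((2.3333)·(2.3333) + (0.3333)·(0.3333) + (2.3333)·(2.3333) + (-4.6667)·(-4.6667) + (-1.6667)·(-1.6667) + (1.3333)·(1.3333)) / 5 = 37.3333/5 = 7.4667
  Sample standard deviations s_i = √(s[i,i]):
  s(X) = √(8.7) = 2.9496
  s(Y) = √(7.4667) = 2.7325

Step 3 — r_{ij} = s_{ij} / (s_i · s_j):
  r[X,X] = 1 (diagonal).
  r[X,Y] = 6.2 / (2.9496 · 2.7325) = 6.2 / 8.0598 = 0.7693
  r[Y,Y] = 1 (diagonal).

R is symmetric with unit diagonal. Assembling:

R = [[1, 0.7693],
 [0.7693, 1]]


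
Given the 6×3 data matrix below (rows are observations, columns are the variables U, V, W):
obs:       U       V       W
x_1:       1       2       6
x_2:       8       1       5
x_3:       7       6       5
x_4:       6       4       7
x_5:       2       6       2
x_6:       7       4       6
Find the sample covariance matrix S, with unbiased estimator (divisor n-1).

Step 1 — column means:
  mean(U) = (1 + 8 + 7 + 6 + 2 + 7) / 6 = 31/6 = 5.1667
  mean(V) = (2 + 1 + 6 + 4 + 6 + 4) / 6 = 23/6 = 3.8333
  mean(W) = (6 + 5 + 5 + 7 + 2 + 6) / 6 = 31/6 = 5.1667

Step 2 — sample covariance S[i,j] = (1/(n-1)) · Σ_k (x_{k,i} - mean_i) · (x_{k,j} - mean_j), with n-1 = 5.
  S[U,U] = ((-4.1667)·(-4.1667) + (2.8333)·(2.8333) + (1.8333)·(1.8333) + (0.8333)·(0.8333) + (-3.1667)·(-3.1667) + (1.8333)·(1.8333)) / 5 = 42.8333/5 = 8.5667
  S[U,V] = ((-4.1667)·(-1.8333) + (2.8333)·(-2.8333) + (1.8333)·(2.1667) + (0.8333)·(0.1667) + (-3.1667)·(2.1667) + (1.8333)·(0.1667)) / 5 = -2.8333/5 = -0.5667
  S[U,W] = ((-4.1667)·(0.8333) + (2.8333)·(-0.1667) + (1.8333)·(-0.1667) + (0.8333)·(1.8333) + (-3.1667)·(-3.1667) + (1.8333)·(0.8333)) / 5 = 8.8333/5 = 1.7667
  S[V,V] = ((-1.8333)·(-1.8333) + (-2.8333)·(-2.8333) + (2.1667)·(2.1667) + (0.1667)·(0.1667) + (2.1667)·(2.1667) + (0.1667)·(0.1667)) / 5 = 20.8333/5 = 4.1667
  S[V,W] = ((-1.8333)·(0.8333) + (-2.8333)·(-0.1667) + (2.1667)·(-0.1667) + (0.1667)·(1.8333) + (2.1667)·(-3.1667) + (0.1667)·(0.8333)) / 5 = -7.8333/5 = -1.5667
  S[W,W] = ((0.8333)·(0.8333) + (-0.1667)·(-0.1667) + (-0.1667)·(-0.1667) + (1.8333)·(1.8333) + (-3.1667)·(-3.1667) + (0.8333)·(0.8333)) / 5 = 14.8333/5 = 2.9667

S is symmetric (S[j,i] = S[i,j]). Assembling:

S = [[8.5667, -0.5667, 1.7667],
 [-0.5667, 4.1667, -1.5667],
 [1.7667, -1.5667, 2.9667]]


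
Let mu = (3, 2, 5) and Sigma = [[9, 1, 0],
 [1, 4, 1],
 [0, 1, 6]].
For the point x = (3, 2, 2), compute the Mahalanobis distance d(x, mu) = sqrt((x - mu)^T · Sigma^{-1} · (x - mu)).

Step 1 — centre the observation: (x - mu) = (0, 0, -3).

Step 2 — invert Sigma (cofactor / det for 3×3, or solve directly):
  Sigma^{-1} = [[0.1144, -0.0299, 0.005],
 [-0.0299, 0.2687, -0.0448],
 [0.005, -0.0448, 0.1741]].

Step 3 — form the quadratic (x - mu)^T · Sigma^{-1} · (x - mu):
  Sigma^{-1} · (x - mu) = (-0.0149, 0.1343, -0.5224).
  (x - mu)^T · [Sigma^{-1} · (x - mu)] = (0)·(-0.0149) + (0)·(0.1343) + (-3)·(-0.5224) = 1.5672.

Step 4 — take square root: d = √(1.5672) ≈ 1.2519.

d(x, mu) = √(1.5672) ≈ 1.2519


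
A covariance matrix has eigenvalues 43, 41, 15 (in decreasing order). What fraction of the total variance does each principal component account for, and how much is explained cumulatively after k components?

Step 1 — total variance = trace(Sigma) = Σ λ_i = 43 + 41 + 15 = 99.

Step 2 — fraction explained by component i = λ_i / Σ λ:
  PC1: 43/99 = 0.4343
  PC2: 41/99 = 0.4141
  PC3: 15/99 = 0.1515

Step 3 — cumulative fraction after k components = (λ_1 + ... + λ_k) / Σ λ:
  k = 1: 43/99 = 0.4343
  k = 2: (43 + 41)/99 = 84/99 = 0.8485
  k = 3: (43 + 41 + 15)/99 = 99/99 = 1

Summary (fraction, with percent):

explained: PC1 0.4343 (43.43%), PC2 0.4141 (41.41%), PC3 0.1515 (15.15%);  cumulative: 0.4343, 0.8485, 1


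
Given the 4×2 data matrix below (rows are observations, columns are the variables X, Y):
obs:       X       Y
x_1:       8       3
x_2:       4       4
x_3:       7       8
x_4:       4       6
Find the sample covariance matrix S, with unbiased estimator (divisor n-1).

Step 1 — column means:
  mean(X) = (8 + 4 + 7 + 4) / 4 = 23/4 = 5.75
  mean(Y) = (3 + 4 + 8 + 6) / 4 = 21/4 = 5.25

Step 2 — sample covariance S[i,j] = (1/(n-1)) · Σ_k (x_{k,i} - mean_i) · (x_{k,j} - mean_j), with n-1 = 3.
  S[X,X] = ((2.25)·(2.25) + (-1.75)·(-1.75) + (1.25)·(1.25) + (-1.75)·(-1.75)) / 3 = 12.75/3 = 4.25
  S[X,Y] = ((2.25)·(-2.25) + (-1.75)·(-1.25) + (1.25)·(2.75) + (-1.75)·(0.75)) / 3 = -0.75/3 = -0.25
  S[Y,Y] = ((-2.25)·(-2.25) + (-1.25)·(-1.25) + (2.75)·(2.75) + (0.75)·(0.75)) / 3 = 14.75/3 = 4.9167

S is symmetric (S[j,i] = S[i,j]). Assembling:

S = [[4.25, -0.25],
 [-0.25, 4.9167]]


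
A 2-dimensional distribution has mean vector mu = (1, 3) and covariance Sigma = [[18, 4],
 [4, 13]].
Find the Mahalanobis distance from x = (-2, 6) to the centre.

Step 1 — centre the observation: (x - mu) = (-3, 3).

Step 2 — invert Sigma. det(Sigma) = 18·13 - (4)² = 218.
  Sigma^{-1} = (1/det) · [[d, -b], [-b, a]] = [[0.0596, -0.0183],
 [-0.0183, 0.0826]].

Step 3 — form the quadratic (x - mu)^T · Sigma^{-1} · (x - mu):
  Sigma^{-1} · (x - mu) = (-0.2339, 0.3028).
  (x - mu)^T · [Sigma^{-1} · (x - mu)] = (-3)·(-0.2339) + (3)·(0.3028) = 1.6101.

Step 4 — take square root: d = √(1.6101) ≈ 1.2689.

d(x, mu) = √(1.6101) ≈ 1.2689


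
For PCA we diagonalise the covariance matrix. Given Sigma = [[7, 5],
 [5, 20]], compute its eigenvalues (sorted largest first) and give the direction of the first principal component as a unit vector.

Step 1 — characteristic polynomial of 2×2 Sigma:
  det(Sigma - λI) = λ² - trace · λ + det = 0.
  trace = 7 + 20 = 27, det = 7·20 - (5)² = 115.
Step 2 — discriminant:
  Δ = trace² - 4·det = 729 - 460 = 269.
Step 3 — eigenvalues:
  λ = (trace ± √Δ)/2 = (27 ± 16.4012)/2,
  λ_1 = 21.7006,  λ_2 = 5.2994.

Step 4 — unit eigenvector for λ_1: solve (Sigma - λ_1 I)v = 0. First row:
  (7 - 21.7006)·v_x + (5)·v_y = 0, i.e. (-14.7006)·v_x + (5)·v_y = 0,
  so v ∝ (b, λ_1 - a) = (5, 14.7006) = u.
  ||u|| = √((5)² + (14.7006)²) = √(241.1079) ≈ 15.5277,
  v_1 = u/||u|| ≈ (0.322, 0.9467) (||v_1|| = 1).

λ_1 = 21.7006,  λ_2 = 5.2994;  v_1 ≈ (0.322, 0.9467)


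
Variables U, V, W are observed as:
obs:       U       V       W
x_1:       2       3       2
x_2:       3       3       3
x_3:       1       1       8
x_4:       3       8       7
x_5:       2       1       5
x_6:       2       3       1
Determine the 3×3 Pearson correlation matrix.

Step 1 — column means:
  mean(U) = (2 + 3 + 1 + 3 + 2 + 2) / 6 = 13/6 = 2.1667
  mean(V) = (3 + 3 + 1 + 8 + 1 + 3) / 6 = 19/6 = 3.1667
  mean(W) = (2 + 3 + 8 + 7 + 5 + 1) / 6 = 26/6 = 4.3333

Step 2 — sample variances and covariances s[i,j] = (1/(n-1)) · Σ_k (x_{k,i} - mean_i) · (x_{k,j} - mean_j), with n-1 = 5:
  s[U,U] = ((-0.1667)·(-0.1667) + (0.8333)·(0.8333) + (-1.1667)·(-1.1667) + (0.8333)·(0.8333) + (-0.1667)·(-0.1667) + (-0.1667)·(-0.1667)) / 5 = 2.8333/5 = 0.5667
  s[U,V] = ((-0.1667)·(-0.1667) + (0.8333)·(-0.1667) + (-1.1667)·(-2.1667) + (0.8333)·(4.8333) + (-0.1667)·(-2.1667) + (-0.1667)·(-0.1667)) / 5 = 6.8333/5 = 1.3667
  s[U,W] = ((-0.1667)·(-2.3333) + (0.8333)·(-1.3333) + (-1.1667)·(3.6667) + (0.8333)·(2.6667) + (-0.1667)·(0.6667) + (-0.1667)·(-3.3333)) / 5 = -2.3333/5 = -0.4667
  s[V,V] = ((-0.1667)·(-0.1667) + (-0.1667)·(-0.1667) + (-2.1667)·(-2.1667) + (4.8333)·(4.8333) + (-2.1667)·(-2.1667) + (-0.1667)·(-0.1667)) / 5 = 32.8333/5 = 6.5667
  s[V,W] = ((-0.1667)·(-2.3333) + (-0.1667)·(-1.3333) + (-2.1667)·(3.6667) + (4.8333)·(2.6667) + (-2.1667)·(0.6667) + (-0.1667)·(-3.3333)) / 5 = 4.6667/5 = 0.9333
  s[W,W] = ((-2.3333)·(-2.3333) + (-1.3333)·(-1.3333) + (3.6667)·(3.6667) + (2.6667)·(2.6667) + (0.6667)·(0.6667) + (-3.3333)·(-3.3333)) / 5 = 39.3333/5 = 7.8667
  Sample standard deviations s_i = √(s[i,i]):
  s(U) = √(0.5667) = 0.7528
  s(V) = √(6.5667) = 2.5626
  s(W) = √(7.8667) = 2.8048

Step 3 — r_{ij} = s_{ij} / (s_i · s_j):
  r[U,U] = 1 (diagonal).
  r[U,V] = 1.3667 / (0.7528 · 2.5626) = 1.3667 / 1.929 = 0.7085
  r[U,W] = -0.4667 / (0.7528 · 2.8048) = -0.4667 / 2.1113 = -0.221
  r[V,V] = 1 (diagonal).
  r[V,W] = 0.9333 / (2.5626 · 2.8048) = 0.9333 / 7.1873 = 0.1299
  r[W,W] = 1 (diagonal).

R is symmetric with unit diagonal. Assembling:

R = [[1, 0.7085, -0.221],
 [0.7085, 1, 0.1299],
 [-0.221, 0.1299, 1]]


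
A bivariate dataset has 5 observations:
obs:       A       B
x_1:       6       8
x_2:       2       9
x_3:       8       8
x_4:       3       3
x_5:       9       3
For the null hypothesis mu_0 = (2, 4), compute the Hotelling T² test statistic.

Step 1 — sample mean vector:
  mean(A) = (6 + 2 + 8 + 3 + 9) / 5 = 28/5 = 5.6
  mean(B) = (8 + 9 + 8 + 3 + 3) / 5 = 31/5 = 6.2
  x̄ = (5.6, 6.2),  deviation x̄ - mu_0 = (5.6, 6.2) - (2, 4) = (3.6, 2.2).

Step 2 — sample covariance matrix, S[i,j] = (1/(n-1)) · Σ_k (x_{k,i} - mean_i) · (x_{k,j} - mean_j), divisor n-1 = 4:
  S[A,A] = ((0.4)·(0.4) + (-3.6)·(-3.6) + (2.4)·(2.4) + (-2.6)·(-2.6) + (3.4)·(3.4)) / 4 = 37.2/4 = 9.3
  S[A,B] = ((0.4)·(1.8) + (-3.6)·(2.8) + (2.4)·(1.8) + (-2.6)·(-3.2) + (3.4)·(-3.2)) / 4 = -7.6/4 = -1.9
  S[B,B] = ((1.8)·(1.8) + (2.8)·(2.8) + (1.8)·(1.8) + (-3.2)·(-3.2) + (-3.2)·(-3.2)) / 4 = 34.8/4 = 8.7
  S = [[9.3, -1.9],
 [-1.9, 8.7]].

Step 3 — invert S. det(S) = 9.3·8.7 - (-1.9)² = 77.3.
  S^{-1} = (1/det) · [[d, -b], [-b, a]] = [[0.1125, 0.0246],
 [0.0246, 0.1203]].

Step 4 — quadratic form (x̄ - mu_0)^T · S^{-1} · (x̄ - mu_0):
  S^{-1} · (x̄ - mu_0) = (0.4592, 0.3532),
  (x̄ - mu_0)^T · [...] = (3.6)·(0.4592) + (2.2)·(0.3532) = 2.4303.

Step 5 — scale by n: T² = 5 · 2.4303 = 12.1514.

T² ≈ 12.1514
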